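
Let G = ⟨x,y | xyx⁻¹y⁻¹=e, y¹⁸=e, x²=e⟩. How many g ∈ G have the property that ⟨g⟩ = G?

⟨g⟩ = G would require ord(g) = |G| = 36, but the maximum element order in G is 18 < 36. So G is not cyclic and no single element generates it: the count is 0.

Answer: 0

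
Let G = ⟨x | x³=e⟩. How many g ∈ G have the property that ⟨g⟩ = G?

G is cyclic of order 3. An element generates G iff its order is 3, and a cyclic group of order 3 has exactly φ(3) = 2 such elements.

Answer: 2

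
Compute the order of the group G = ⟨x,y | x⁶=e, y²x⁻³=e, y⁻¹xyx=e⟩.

Enumerate words in the generators, reducing via the relations: the distinct elements are
  {e, x, y, xy, x², x³, x⁴, x⁵, x²y, y⁻¹, xy⁻¹, x²y⁻¹}.
No further products give new elements, so |G| = 12.

Answer: 12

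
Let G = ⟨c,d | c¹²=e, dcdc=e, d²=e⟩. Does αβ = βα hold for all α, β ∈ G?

c·d = cd but d·c = c¹¹d, so c·d ≠ d·c and G is not abelian.

Answer: No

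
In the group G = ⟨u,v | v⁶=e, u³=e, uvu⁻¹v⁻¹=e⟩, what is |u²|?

Compute successive powers until reaching e:
  (u²)¹ = u², (u²)² = u, (u²)³ = e.
The smallest positive k with (u²)ᵏ = e is 3.

Answer: 3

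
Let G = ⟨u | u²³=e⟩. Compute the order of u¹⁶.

Compute successive powers until reaching e:
  (u¹⁶)¹ = u¹⁶, (u¹⁶)² = u⁹, (u¹⁶)³ = u², (u¹⁶)⁴ = u¹⁸, (u¹⁶)⁵ = u¹¹, (u¹⁶)⁶ = u⁴, (u¹⁶)⁷ = u²⁰, (u¹⁶)⁸ = u¹³, (u¹⁶)⁹ = u⁶, (u¹⁶)¹⁰ = u²², (u¹⁶)¹¹ = u¹⁵, (u¹⁶)¹² = u⁸, (u¹⁶)¹³ = u, (u¹⁶)¹⁴ = u¹⁷, (u¹⁶)¹⁵ = u¹⁰, (u¹⁶)¹⁶ = u³, (u¹⁶)¹⁷ = u¹⁹, (u¹⁶)¹⁸ = u¹², (u¹⁶)¹⁹ = u⁵, (u¹⁶)²⁰ = u²¹, (u¹⁶)²¹ = u¹⁴, (u¹⁶)²² = u⁷, (u¹⁶)²³ = e.
The smallest positive k with (u¹⁶)ᵏ = e is 23.

Answer: 23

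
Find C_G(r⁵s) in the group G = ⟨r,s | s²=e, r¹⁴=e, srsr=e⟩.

⟨r⁵s⟩ ⊆ C_G(r⁵s) since powers of r⁵s commute with r⁵s; so |C_G(r⁵s)| ≥ |⟨r⁵s⟩| = 2.
By orbit–stabilizer, |C_G(r⁵s)| = |G| / |conj. class of r⁵s| = 28 / 7 = 4.
The 4 elements commuting with r⁵s are {e, r⁷, r⁵s, r¹²s}.

Answer: {e, r⁷, r⁵s, r¹²s}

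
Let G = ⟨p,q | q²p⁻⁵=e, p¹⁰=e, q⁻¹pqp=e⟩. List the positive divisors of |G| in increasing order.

|G| = 20 = 2² · 5. By Lagrange's theorem the order of any subgroup divides 20; the divisors of 20 are 1, 2, 4, 5, 10, 20.

Answer: 1, 2, 4, 5, 10, 20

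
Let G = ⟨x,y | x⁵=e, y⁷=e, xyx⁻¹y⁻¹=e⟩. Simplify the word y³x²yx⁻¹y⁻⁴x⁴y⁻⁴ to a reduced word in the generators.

Multiply left to right, reducing at each step:
  (y³) · x² = x²y³
  (x²y³) · y = x²y⁴
  (x²y⁴) · x⁻¹ = xy⁴
  (xy⁴) · y⁻⁴ = x
  x · x⁴ = e
  e · y⁻⁴ = y³

Answer: y³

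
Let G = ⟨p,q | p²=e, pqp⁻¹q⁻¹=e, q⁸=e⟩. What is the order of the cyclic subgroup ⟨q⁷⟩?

|⟨q⁷⟩| equals the order of q⁷. Compute successive powers until reaching e:
  (q⁷)¹ = q⁷, (q⁷)² = q⁶, (q⁷)³ = q⁵, (q⁷)⁴ = q⁴, (q⁷)⁵ = q³, (q⁷)⁶ = q², (q⁷)⁷ = q, (q⁷)⁸ = e.
The smallest positive k with (q⁷)ᵏ = e is 8, so |⟨q⁷⟩| = 8.

Answer: 8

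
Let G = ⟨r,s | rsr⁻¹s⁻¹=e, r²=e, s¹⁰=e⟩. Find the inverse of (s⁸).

The order of (s⁸) is 5 (smallest k with (s⁸)ᵏ = e), so (s⁸)⁻¹ = (s⁸)⁴ = s².
Check: (s⁸) · (s²) → (s⁸) · s² = e, giving e as required.

Answer: s²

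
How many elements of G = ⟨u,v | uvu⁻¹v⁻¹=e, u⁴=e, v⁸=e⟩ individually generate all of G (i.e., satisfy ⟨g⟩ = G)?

⟨g⟩ = G would require ord(g) = |G| = 32, but the maximum element order in G is 8 < 32. So G is not cyclic and no single element generates it: the count is 0.

Answer: 0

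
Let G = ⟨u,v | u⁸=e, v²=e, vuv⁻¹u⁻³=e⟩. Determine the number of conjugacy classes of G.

The conjugacy classes (representative and size) are:
  [e] (size 1), [u³] (size 2), [u²] (size 2), [u⁴] (size 1), [u⁵] (size 2), [u⁴v] (size 4), [uv] (size 4).
Class equation: 1 + 2 + 2 + 1 + 2 + 4 + 4 = 16 = |G|. So G has 7 conjugacy classes.

Answer: 7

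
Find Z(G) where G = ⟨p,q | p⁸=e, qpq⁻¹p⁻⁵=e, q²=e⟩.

An element z ∈ Z(G) iff z commutes with every generator.
For example p² is central: (p²)·p = p³ = p·(p²); (p²)·q = p²q = q·(p²).
Whereas p ∉ Z(G) since p·q = pq ≠ p⁵q = q·p.
Checking each of the 16 elements this way gives Z(G) = {e, p², p⁴, p⁶}, of order 4.

Answer: {e, p², p⁴, p⁶}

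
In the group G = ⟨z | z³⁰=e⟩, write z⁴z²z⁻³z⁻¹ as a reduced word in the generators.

Multiply left to right, reducing at each step:
  (z⁴) · z² = z⁶
  (z⁶) · z⁻³ = z³
  (z³) · z⁻¹ = z²

Answer: z²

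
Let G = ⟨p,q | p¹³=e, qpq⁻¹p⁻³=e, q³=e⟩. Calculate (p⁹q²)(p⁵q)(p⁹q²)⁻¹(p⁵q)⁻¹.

[(p⁹q²), (p⁵q)] = (p⁹q²)·(p⁵q)·(p⁹q²)⁻¹·(p⁵q)⁻¹.
  (p⁹q²) · (p⁵q) = p²
  (p²) · (p¹²q) = pq
  (pq) · (p⁷q²) = p⁹

Answer: p⁹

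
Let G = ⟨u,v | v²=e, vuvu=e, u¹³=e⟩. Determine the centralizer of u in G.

⟨u⟩ ⊆ C_G(u) since powers of u commute with u; so |C_G(u)| ≥ |⟨u⟩| = 13.
By orbit–stabilizer, |C_G(u)| = |G| / |conj. class of u| = 26 / 2 = 13.
The 13 elements commuting with u are {e, u, u², u³, u⁴, u⁵, u⁶, u⁷, u⁸, u⁹, u¹⁰, u¹¹, u¹²}.

Answer: {e, u, u², u³, u⁴, u⁵, u⁶, u⁷, u⁸, u⁹, u¹⁰, u¹¹, u¹²}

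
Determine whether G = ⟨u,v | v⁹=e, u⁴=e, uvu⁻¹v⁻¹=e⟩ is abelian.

Each pair of generators commutes: u·v = uv = v·u. Since the generators pairwise commute, every element of G commutes with every other, so G is abelian.

Answer: Yes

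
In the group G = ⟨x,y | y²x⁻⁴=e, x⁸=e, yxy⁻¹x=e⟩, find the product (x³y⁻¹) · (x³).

Compute (x³y⁻¹) · (x³) by multiplying left to right and reducing via the relations at each step:
  (x³y⁻¹) · x³ = y⁻¹

Answer: y⁻¹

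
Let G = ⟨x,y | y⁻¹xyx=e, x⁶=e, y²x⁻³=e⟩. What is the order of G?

Enumerate words in the generators, reducing via the relations: the distinct elements are
  {e, x, y, xy, x², x³, x⁴, x⁵, x²y, y⁻¹, xy⁻¹, x²y⁻¹}.
No further products give new elements, so |G| = 12.

Answer: 12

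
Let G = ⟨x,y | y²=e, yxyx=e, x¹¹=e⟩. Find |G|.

Enumerate words in the generators, reducing via the relations: the distinct elements are
  {e, x, y, xy, x², x³, x⁴, x⁵, x⁶, x⁷, x⁸, x⁹, x²y, x³y, x¹⁰, x⁴y, x⁵y, x⁶y, x⁷y, x⁸y, x⁹y, x¹⁰y}.
No further products give new elements, so |G| = 22.

Answer: 22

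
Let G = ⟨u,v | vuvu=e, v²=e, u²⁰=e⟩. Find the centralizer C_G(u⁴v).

⟨u⁴v⟩ ⊆ C_G(u⁴v) since powers of u⁴v commute with u⁴v; so |C_G(u⁴v)| ≥ |⟨u⁴v⟩| = 2.
By orbit–stabilizer, |C_G(u⁴v)| = |G| / |conj. class of u⁴v| = 40 / 10 = 4.
The 4 elements commuting with u⁴v are {e, u¹⁰, u⁴v, u¹⁴v}.

Answer: {e, u¹⁰, u⁴v, u¹⁴v}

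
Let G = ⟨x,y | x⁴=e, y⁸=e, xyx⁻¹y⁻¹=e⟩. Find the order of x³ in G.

Compute successive powers until reaching e:
  (x³)¹ = x³, (x³)² = x², (x³)³ = x, (x³)⁴ = e.
The smallest positive k with (x³)ᵏ = e is 4.

Answer: 4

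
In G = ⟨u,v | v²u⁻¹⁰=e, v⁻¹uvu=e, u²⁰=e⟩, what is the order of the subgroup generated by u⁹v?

|⟨u⁹v⟩| equals the order of u⁹v. Compute successive powers until reaching e:
  (u⁹v)¹ = u⁹v, (u⁹v)² = u¹⁰, (u⁹v)³ = u⁹v⁻¹, (u⁹v)⁴ = e.
The smallest positive k with (u⁹v)ᵏ = e is 4, so |⟨u⁹v⟩| = 4.

Answer: 4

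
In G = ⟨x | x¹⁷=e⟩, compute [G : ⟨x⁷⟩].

First find ord(x⁷) by computing successive powers:
  (x⁷)¹ = x⁷, (x⁷)² = x¹⁴, (x⁷)³ = x⁴, (x⁷)⁴ = x¹¹, (x⁷)⁵ = x, (x⁷)⁶ = x⁸, (x⁷)⁷ = x¹⁵, (x⁷)⁸ = x⁵, (x⁷)⁹ = x¹², (x⁷)¹⁰ = x², (x⁷)¹¹ = x⁹, (x⁷)¹² = x¹⁶, (x⁷)¹³ = x⁶, (x⁷)¹⁴ = x¹³, (x⁷)¹⁵ = x³, (x⁷)¹⁶ = x¹⁰, (x⁷)¹⁷ = e.
So |⟨x⁷⟩| = ord(x⁷) = 17. With |G| = 17, by Lagrange [G : ⟨x⁷⟩] = 17/17 = 1.

Answer: 1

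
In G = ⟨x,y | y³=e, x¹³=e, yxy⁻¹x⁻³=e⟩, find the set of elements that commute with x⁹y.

⟨x⁹y⟩ ⊆ C_G(x⁹y) since powers of x⁹y commute with x⁹y; so |C_G(x⁹y)| ≥ |⟨x⁹y⟩| = 3.
By orbit–stabilizer, |C_G(x⁹y)| = |G| / |conj. class of x⁹y| = 39 / 13 = 3.
The 3 elements commuting with x⁹y are {e, x⁹y, x¹⁰y²}.

Answer: {e, x⁹y, x¹⁰y²}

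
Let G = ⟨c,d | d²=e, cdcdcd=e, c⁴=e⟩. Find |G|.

Enumerate words in the generators, reducing via the relations: the distinct elements are
  {c, d, e, cd, c², c³, dc, cdc, c²d, c³d, dc², dc³, cdc², cdc³, c²dc, c³dc, dc²d, cdc²d, c²dc², c²dc³, c³dc², c³dc³, c²dc²d, c³dc²d}.
No further products give new elements, so |G| = 24.

Answer: 24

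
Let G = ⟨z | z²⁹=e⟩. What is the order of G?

G is generated by a single element, so G is cyclic. The relator gives z²⁹ = e and no smaller power is forced to be e, so the 29 powers {e, z, z², z³, z⁴, z⁵, z⁶, z⁷, z⁸, z⁹, z²², z²³, z²¹, z²⁰, z²⁴, z²⁵, z²⁶, z²⁷, z²⁸, z¹², z¹³, z¹¹, z¹⁰, z¹⁴, z¹⁵, z¹⁶, z¹⁷, z¹⁸, z¹⁹} are distinct. Hence |G| = 29.

Answer: 29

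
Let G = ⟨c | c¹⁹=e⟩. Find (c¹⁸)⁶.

Compute successive powers of (c¹⁸), reducing at each step:
  (c¹⁸)²: (c¹⁸) · c¹⁸ = c¹⁷
  (c¹⁸)³: (c¹⁷) · c¹⁸ = c¹⁶
  (c¹⁸)⁴: (c¹⁶) · c¹⁸ = c¹⁵
  (c¹⁸)⁵: (c¹⁵) · c¹⁸ = c¹⁴
  (c¹⁸)⁶: (c¹⁴) · c¹⁸ = c¹³

Answer: c¹³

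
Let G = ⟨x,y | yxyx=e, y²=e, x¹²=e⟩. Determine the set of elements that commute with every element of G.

An element z ∈ Z(G) iff z commutes with every generator.
For example x⁶ is central: (x⁶)·x = x⁷ = x·(x⁶); (x⁶)·y = x⁶y = y·(x⁶).
Whereas x ∉ Z(G) since x·y = xy ≠ x¹¹y = y·x.
Checking each of the 24 elements this way gives Z(G) = {e, x⁶}, of order 2.

Answer: {e, x⁶}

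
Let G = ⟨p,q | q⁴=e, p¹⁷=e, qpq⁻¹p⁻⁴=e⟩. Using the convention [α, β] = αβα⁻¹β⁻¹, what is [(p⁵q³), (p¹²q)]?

[(p⁵q³), (p¹²q)] = (p⁵q³)·(p¹²q)·(p⁵q³)⁻¹·(p¹²q)⁻¹.
  (p⁵q³) · (p¹²q) = p⁸
  (p⁸) · (p¹⁴q) = p⁵q
  (p⁵q) · (p¹⁴q³) = p¹⁰

Answer: p¹⁰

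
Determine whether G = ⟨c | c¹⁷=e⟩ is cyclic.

|G| = 17. The element c has order 17 (its powers give 17 distinct elements), so ⟨c⟩ = G and G is cyclic.

Answer: Yes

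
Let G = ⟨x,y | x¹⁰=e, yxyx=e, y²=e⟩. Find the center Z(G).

An element z ∈ Z(G) iff z commutes with every generator.
For example x⁵ is central: (x⁵)·x = x⁶ = x·(x⁵); (x⁵)·y = x⁵y = y·(x⁵).
Whereas x ∉ Z(G) since x·y = xy ≠ x⁹y = y·x.
Checking each of the 20 elements this way gives Z(G) = {e, x⁵}, of order 2.

Answer: {e, x⁵}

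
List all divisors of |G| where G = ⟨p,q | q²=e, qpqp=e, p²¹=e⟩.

|G| = 42 = 2 · 3 · 7. By Lagrange's theorem the order of any subgroup divides 42; the divisors of 42 are 1, 2, 3, 6, 7, 14, 21, 42.

Answer: 1, 2, 3, 6, 7, 14, 21, 42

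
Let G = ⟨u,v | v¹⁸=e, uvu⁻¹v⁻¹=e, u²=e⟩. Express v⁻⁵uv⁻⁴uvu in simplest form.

Multiply left to right, reducing at each step:
  (v¹³) · u = uv¹³
  (uv¹³) · v⁻⁴ = uv⁹
  (uv⁹) · u = v⁹
  (v⁹) · v = v¹⁰
  (v¹⁰) · u = uv¹⁰

Answer: uv¹⁰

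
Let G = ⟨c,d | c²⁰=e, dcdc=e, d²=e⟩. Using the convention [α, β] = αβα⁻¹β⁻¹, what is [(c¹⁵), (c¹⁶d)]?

[(c¹⁵), (c¹⁶d)] = (c¹⁵)·(c¹⁶d)·(c¹⁵)⁻¹·(c¹⁶d)⁻¹.
  (c¹⁵) · (c¹⁶d) = c¹¹d
  (c¹¹d) · (c⁵) = c⁶d
  (c⁶d) · (c¹⁶d) = c¹⁰

Answer: c¹⁰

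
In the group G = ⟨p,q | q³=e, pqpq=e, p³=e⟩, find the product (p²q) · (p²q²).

Compute (p²q) · (p²q²) by multiplying left to right and reducing via the relations at each step:
  (p²q) · p² = pq²p
  (pq²p) · q² = qp²

Answer: qp²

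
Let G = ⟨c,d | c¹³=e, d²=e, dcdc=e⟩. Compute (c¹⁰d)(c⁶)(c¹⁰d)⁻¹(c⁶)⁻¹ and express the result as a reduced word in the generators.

[(c¹⁰d), (c⁶)] = (c¹⁰d)·(c⁶)·(c¹⁰d)⁻¹·(c⁶)⁻¹.
  (c¹⁰d) · (c⁶) = c⁴d
  (c⁴d) · (c¹⁰d) = c⁷
  (c⁷) · (c⁷) = c

Answer: c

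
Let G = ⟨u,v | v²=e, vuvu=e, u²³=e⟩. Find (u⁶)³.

Compute successive powers of (u⁶), reducing at each step:
  (u⁶)²: (u⁶) · u⁶ = u¹²
  (u⁶)³: (u¹²) · u⁶ = u¹⁸

Answer: u¹⁸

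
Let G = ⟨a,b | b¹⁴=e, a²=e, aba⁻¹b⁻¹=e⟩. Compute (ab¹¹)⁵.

Compute successive powers of (ab¹¹), reducing at each step:
  (ab¹¹)²: (ab¹¹) · a = b¹¹;   (b¹¹) · b¹¹ = b⁸
  (ab¹¹)³: (b⁸) · a = ab⁸;   (ab⁸) · b¹¹ = ab⁵
  (ab¹¹)⁴: (ab⁵) · a = b⁵;   (b⁵) · b¹¹ = b²
  (ab¹¹)⁵: (b²) · a = ab²;   (ab²) · b¹¹ = ab¹³

Answer: ab¹³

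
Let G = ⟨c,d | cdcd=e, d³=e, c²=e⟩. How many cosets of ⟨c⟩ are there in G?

First find ord(c) by computing successive powers:
  c¹ = c, c² = e.
So |⟨c⟩| = ord(c) = 2. With |G| = 6, by Lagrange [G : ⟨c⟩] = 6/2 = 3.

Answer: 3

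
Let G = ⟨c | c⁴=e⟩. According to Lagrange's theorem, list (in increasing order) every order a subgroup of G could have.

|G| = 4 = 2². By Lagrange's theorem the order of any subgroup divides 4; the divisors of 4 are 1, 2, 4.

Answer: 1, 2, 4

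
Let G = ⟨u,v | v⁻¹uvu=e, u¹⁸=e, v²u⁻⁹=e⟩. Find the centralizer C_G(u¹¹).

⟨u¹¹⟩ ⊆ C_G(u¹¹) since powers of u¹¹ commute with u¹¹; so |C_G(u¹¹)| ≥ |⟨u¹¹⟩| = 18.
By orbit–stabilizer, |C_G(u¹¹)| = |G| / |conj. class of u¹¹| = 36 / 2 = 18.
The 18 elements commuting with u¹¹ are {e, u, u², u³, u⁴, u⁵, u⁶, u⁷, u⁸, u⁹, u¹⁰, u¹¹, u¹², u¹³, u¹⁴, u¹⁵, u¹⁶, u¹⁷}.

Answer: {e, u, u², u³, u⁴, u⁵, u⁶, u⁷, u⁸, u⁹, u¹⁰, u¹¹, u¹², u¹³, u¹⁴, u¹⁵, u¹⁶, u¹⁷}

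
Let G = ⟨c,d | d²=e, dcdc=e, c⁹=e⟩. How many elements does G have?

Enumerate words in the generators, reducing via the relations: the distinct elements are
  {c, d, e, cd, c², c³, c⁴, c⁵, c⁶, c⁷, c⁸, c²d, c³d, c⁴d, c⁵d, c⁶d, c⁷d, c⁸d}.
No further products give new elements, so |G| = 18.

Answer: 18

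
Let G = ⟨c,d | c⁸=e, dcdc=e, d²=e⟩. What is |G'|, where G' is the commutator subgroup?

G' = [G, G] is generated by all commutators. The generator-pair commutators are: [c, d] = c².
The subgroup they normally generate is {e, c², c⁴, c⁶}, of order 4.
Check: |G/G'| = 16/4 = 4 is the order of the abelianisation.

Answer: 4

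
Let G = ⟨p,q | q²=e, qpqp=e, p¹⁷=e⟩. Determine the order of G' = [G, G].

G' = [G, G] is generated by all commutators. The generator-pair commutators are: [p, q] = p².
The subgroup they normally generate is {e, p, p², p³, p⁴, p⁵, p⁶, p⁷, p⁸, p⁹, p¹⁰, p¹¹, p¹², p¹³, p¹⁴, p¹⁵, p¹⁶}, of order 17.
Check: |G/G'| = 34/17 = 2 is the order of the abelianisation.

Answer: 17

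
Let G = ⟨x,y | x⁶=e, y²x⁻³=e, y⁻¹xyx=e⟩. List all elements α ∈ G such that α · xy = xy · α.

⟨xy⟩ ⊆ C_G(xy) since powers of xy commute with xy; so |C_G(xy)| ≥ |⟨xy⟩| = 4.
By orbit–stabilizer, |C_G(xy)| = |G| / |conj. class of xy| = 12 / 3 = 4.
The 4 elements commuting with xy are {e, x³, xy, xy⁻¹}.

Answer: {e, x³, xy, xy⁻¹}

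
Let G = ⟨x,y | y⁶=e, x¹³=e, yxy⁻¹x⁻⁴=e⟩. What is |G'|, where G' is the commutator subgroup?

G' = [G, G] is generated by all commutators. The generator-pair commutators are: [x, y] = x¹⁰.
The subgroup they normally generate is {e, x, x², x³, x⁴, x⁵, x⁶, x⁷, x⁸, x⁹, x¹⁰, x¹¹, x¹²}, of order 13.
Check: |G/G'| = 78/13 = 6 is the order of the abelianisation.

Answer: 13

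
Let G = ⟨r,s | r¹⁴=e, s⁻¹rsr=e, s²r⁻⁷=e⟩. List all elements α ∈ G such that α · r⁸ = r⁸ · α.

⟨r⁸⟩ ⊆ C_G(r⁸) since powers of r⁸ commute with r⁸; so |C_G(r⁸)| ≥ |⟨r⁸⟩| = 7.
By orbit–stabilizer, |C_G(r⁸)| = |G| / |conj. class of r⁸| = 28 / 2 = 14.
The 14 elements commuting with r⁸ are {e, r, r², r³, r⁴, r⁵, r⁶, r⁷, r⁸, r⁹, r¹⁰, r¹¹, r¹², r¹³}.

Answer: {e, r, r², r³, r⁴, r⁵, r⁶, r⁷, r⁸, r⁹, r¹⁰, r¹¹, r¹², r¹³}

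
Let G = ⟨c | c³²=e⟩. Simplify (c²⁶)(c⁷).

Compute (c²⁶) · (c⁷) by multiplying left to right and reducing via the relations at each step:
  (c²⁶) · c⁷ = c

Answer: c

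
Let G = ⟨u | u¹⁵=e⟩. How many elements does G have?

G is generated by a single element, so G is cyclic. The relator gives u¹⁵ = e and no smaller power is forced to be e, so the 15 powers {e, u, u², u³, u⁴, u⁵, u⁶, u⁷, u⁸, u⁹, u¹², u¹³, u¹¹, u¹⁰, u¹⁴} are distinct. Hence |G| = 15.

Answer: 15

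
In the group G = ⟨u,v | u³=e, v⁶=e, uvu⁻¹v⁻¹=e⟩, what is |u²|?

Compute successive powers until reaching e:
  (u²)¹ = u², (u²)² = u, (u²)³ = e.
The smallest positive k with (u²)ᵏ = e is 3.

Answer: 3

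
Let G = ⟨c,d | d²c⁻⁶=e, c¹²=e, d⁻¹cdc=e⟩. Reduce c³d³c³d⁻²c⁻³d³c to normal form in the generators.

Multiply left to right, reducing at each step:
  (c³) · d³ = c³d⁻¹
  (c³d⁻¹) · c³ = d⁻¹
  (d⁻¹) · d⁻² = d
  d · c⁻³ = c³d
  (c³d) · d³ = c³
  (c³) · c = c⁴

Answer: c⁴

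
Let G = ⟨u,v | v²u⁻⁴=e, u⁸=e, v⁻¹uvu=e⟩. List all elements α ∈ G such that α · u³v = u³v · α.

⟨u³v⟩ ⊆ C_G(u³v) since powers of u³v commute with u³v; so |C_G(u³v)| ≥ |⟨u³v⟩| = 4.
By orbit–stabilizer, |C_G(u³v)| = |G| / |conj. class of u³v| = 16 / 4 = 4.
The 4 elements commuting with u³v are {e, u⁴, u³v, u³v⁻¹}.

Answer: {e, u⁴, u³v, u³v⁻¹}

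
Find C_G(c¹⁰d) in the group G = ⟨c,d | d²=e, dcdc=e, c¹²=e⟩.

⟨c¹⁰d⟩ ⊆ C_G(c¹⁰d) since powers of c¹⁰d commute with c¹⁰d; so |C_G(c¹⁰d)| ≥ |⟨c¹⁰d⟩| = 2.
By orbit–stabilizer, |C_G(c¹⁰d)| = |G| / |conj. class of c¹⁰d| = 24 / 6 = 4.
The 4 elements commuting with c¹⁰d are {e, c⁶, c⁴d, c¹⁰d}.

Answer: {e, c⁶, c⁴d, c¹⁰d}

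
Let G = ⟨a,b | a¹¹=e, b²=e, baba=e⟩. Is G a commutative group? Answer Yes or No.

a·b = ab but b·a = a¹⁰b, so a·b ≠ b·a and G is not abelian.

Answer: No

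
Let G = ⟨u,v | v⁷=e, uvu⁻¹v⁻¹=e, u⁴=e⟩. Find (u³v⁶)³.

Compute successive powers of (u³v⁶), reducing at each step:
  (u³v⁶)²: (u³v⁶) · u³ = u²v⁶;   (u²v⁶) · v⁶ = u²v⁵
  (u³v⁶)³: (u²v⁵) · u³ = uv⁵;   (uv⁵) · v⁶ = uv⁴

Answer: uv⁴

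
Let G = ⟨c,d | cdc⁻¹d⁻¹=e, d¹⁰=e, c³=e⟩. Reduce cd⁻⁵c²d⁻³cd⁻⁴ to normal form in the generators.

Multiply left to right, reducing at each step:
  c · d⁻⁵ = cd⁵
  (cd⁵) · c² = d⁵
  (d⁵) · d⁻³ = d²
  (d²) · c = cd²
  (cd²) · d⁻⁴ = cd⁸

Answer: cd⁸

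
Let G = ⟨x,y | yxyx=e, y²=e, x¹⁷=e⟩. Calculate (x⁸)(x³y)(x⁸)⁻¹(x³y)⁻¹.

[(x⁸), (x³y)] = (x⁸)·(x³y)·(x⁸)⁻¹·(x³y)⁻¹.
  (x⁸) · (x³y) = x¹¹y
  (x¹¹y) · (x⁹) = x²y
  (x²y) · (x³y) = x¹⁶

Answer: x¹⁶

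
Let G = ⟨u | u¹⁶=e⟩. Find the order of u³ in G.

Compute successive powers until reaching e:
  (u³)¹ = u³, (u³)² = u⁶, (u³)³ = u⁹, (u³)⁴ = u¹², (u³)⁵ = u¹⁵, (u³)⁶ = u², (u³)⁷ = u⁵, (u³)⁸ = u⁸, (u³)⁹ = u¹¹, (u³)¹⁰ = u¹⁴, (u³)¹¹ = u, (u³)¹² = u⁴, (u³)¹³ = u⁷, (u³)¹⁴ = u¹⁰, (u³)¹⁵ = u¹³, (u³)¹⁶ = e.
The smallest positive k with (u³)ᵏ = e is 16.

Answer: 16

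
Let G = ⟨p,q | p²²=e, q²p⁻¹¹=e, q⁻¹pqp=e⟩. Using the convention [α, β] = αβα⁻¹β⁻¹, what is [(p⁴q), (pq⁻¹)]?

[(p⁴q), (pq⁻¹)] = (p⁴q)·(pq⁻¹)·(p⁴q)⁻¹·(pq⁻¹)⁻¹.
  (p⁴q) · (pq⁻¹) = p³
  (p³) · (p⁴q⁻¹) = p⁷q⁻¹
  (p⁷q⁻¹) · (pq) = p⁶

Answer: p⁶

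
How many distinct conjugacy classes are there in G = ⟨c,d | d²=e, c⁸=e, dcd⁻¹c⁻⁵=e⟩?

The conjugacy classes (representative and size) are:
  [e] (size 1), [c⁵] (size 2), [c²] (size 1), [c⁷] (size 2), [c⁴] (size 1), [c⁶] (size 1), [d] (size 2), [c⁵d] (size 2), [c²d] (size 2), [c³d] (size 2).
Class equation: 1 + 2 + 1 + 2 + 1 + 1 + 2 + 2 + 2 + 2 = 16 = |G|. So G has 10 conjugacy classes.

Answer: 10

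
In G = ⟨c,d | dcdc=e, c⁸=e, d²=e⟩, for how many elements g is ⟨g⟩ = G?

⟨g⟩ = G would require ord(g) = |G| = 16, but the maximum element order in G is 8 < 16. So G is not cyclic and no single element generates it: the count is 0.

Answer: 0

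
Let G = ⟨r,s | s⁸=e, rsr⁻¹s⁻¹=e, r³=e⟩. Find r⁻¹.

The order of r is 3 (smallest k with rᵏ = e), so r⁻¹ = r² = r².
Check: r · (r²) → r · r² = e, giving e as required.

Answer: r²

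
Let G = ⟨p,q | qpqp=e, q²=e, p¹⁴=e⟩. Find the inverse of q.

The order of q is 2 (smallest k with qᵏ = e), so q⁻¹ = q¹ = q.
Check: q · q → q · q = e, giving e as required.

Answer: q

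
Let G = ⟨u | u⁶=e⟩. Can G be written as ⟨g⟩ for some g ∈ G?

|G| = 6. The element u has order 6 (its powers give 6 distinct elements), so ⟨u⟩ = G and G is cyclic.

Answer: Yes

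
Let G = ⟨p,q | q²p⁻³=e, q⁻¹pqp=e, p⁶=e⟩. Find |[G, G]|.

G' = [G, G] is generated by all commutators. The generator-pair commutators are: [p, q] = p².
The subgroup they normally generate is {e, p², p⁴}, of order 3.
Check: |G/G'| = 12/3 = 4 is the order of the abelianisation.

Answer: 3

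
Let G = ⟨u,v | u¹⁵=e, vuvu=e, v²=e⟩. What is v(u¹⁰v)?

Compute v · (u¹⁰v) by multiplying left to right and reducing via the relations at each step:
  v · u¹⁰ = u⁵v
  (u⁵v) · v = u⁵

Answer: u⁵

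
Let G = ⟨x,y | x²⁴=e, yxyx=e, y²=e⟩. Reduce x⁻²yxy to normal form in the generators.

Multiply left to right, reducing at each step:
  (x²²) · y = x²²y
  (x²²y) · x = x²¹y
  (x²¹y) · y = x²¹

Answer: x²¹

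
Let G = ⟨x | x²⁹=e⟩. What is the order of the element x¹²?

Compute successive powers until reaching e:
  (x¹²)¹ = x¹², (x¹²)² = x²⁴, (x¹²)³ = x⁷, (x¹²)⁴ = x¹⁹, (x¹²)⁵ = x², (x¹²)⁶ = x¹⁴, (x¹²)⁷ = x²⁶, (x¹²)⁸ = x⁹, (x¹²)⁹ = x²¹, (x¹²)¹⁰ = x⁴, (x¹²)¹¹ = x¹⁶, (x¹²)¹² = x²⁸, (x¹²)¹³ = x¹¹, (x¹²)¹⁴ = x²³, (x¹²)¹⁵ = x⁶, (x¹²)¹⁶ = x¹⁸, (x¹²)¹⁷ = x, (x¹²)¹⁸ = x¹³, (x¹²)¹⁹ = x²⁵, (x¹²)²⁰ = x⁸, (x¹²)²¹ = x²⁰, (x¹²)²² = x³, (x¹²)²³ = x¹⁵, (x¹²)²⁴ = x²⁷, (x¹²)²⁵ = x¹⁰, (x¹²)²⁶ = x²², (x¹²)²⁷ = x⁵, (x¹²)²⁸ = x¹⁷, (x¹²)²⁹ = e.
The smallest positive k with (x¹²)ᵏ = e is 29.

Answer: 29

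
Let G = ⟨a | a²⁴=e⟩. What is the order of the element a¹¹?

Compute successive powers until reaching e:
  (a¹¹)¹ = a¹¹, (a¹¹)² = a²², (a¹¹)³ = a⁹, (a¹¹)⁴ = a²⁰, (a¹¹)⁵ = a⁷, (a¹¹)⁶ = a¹⁸, (a¹¹)⁷ = a⁵, (a¹¹)⁸ = a¹⁶, (a¹¹)⁹ = a³, (a¹¹)¹⁰ = a¹⁴, (a¹¹)¹¹ = a, (a¹¹)¹² = a¹², (a¹¹)¹³ = a²³, (a¹¹)¹⁴ = a¹⁰, (a¹¹)¹⁵ = a²¹, (a¹¹)¹⁶ = a⁸, (a¹¹)¹⁷ = a¹⁹, (a¹¹)¹⁸ = a⁶, (a¹¹)¹⁹ = a¹⁷, (a¹¹)²⁰ = a⁴, (a¹¹)²¹ = a¹⁵, (a¹¹)²² = a², (a¹¹)²³ = a¹³, (a¹¹)²⁴ = e.
The smallest positive k with (a¹¹)ᵏ = e is 24.

Answer: 24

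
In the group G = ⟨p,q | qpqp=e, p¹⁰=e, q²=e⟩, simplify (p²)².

Compute successive powers of (p²), reducing at each step:
  (p²)²: (p²) · p² = p⁴

Answer: p⁴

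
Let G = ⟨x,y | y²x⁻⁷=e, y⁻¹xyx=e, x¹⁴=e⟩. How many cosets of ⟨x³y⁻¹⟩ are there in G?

First find ord(x³y⁻¹) by computing successive powers:
  (x³y⁻¹)¹ = x³y⁻¹, (x³y⁻¹)² = x⁷, (x³y⁻¹)³ = x³y, (x³y⁻¹)⁴ = e.
So |⟨x³y⁻¹⟩| = ord(x³y⁻¹) = 4. With |G| = 28, by Lagrange [G : ⟨x³y⁻¹⟩] = 28/4 = 7.

Answer: 7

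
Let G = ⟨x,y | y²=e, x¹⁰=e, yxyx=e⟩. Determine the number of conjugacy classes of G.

The conjugacy classes (representative and size) are:
  [e] (size 1), [x] (size 2), [x²] (size 2), [x³] (size 2), [x⁴] (size 2), [x⁵] (size 1), [x²y] (size 5), [x³y] (size 5).
Class equation: 1 + 2 + 2 + 2 + 2 + 1 + 5 + 5 = 20 = |G|. So G has 8 conjugacy classes.

Answer: 8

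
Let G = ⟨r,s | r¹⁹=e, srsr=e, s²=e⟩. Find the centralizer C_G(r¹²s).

⟨r¹²s⟩ ⊆ C_G(r¹²s) since powers of r¹²s commute with r¹²s; so |C_G(r¹²s)| ≥ |⟨r¹²s⟩| = 2.
By orbit–stabilizer, |C_G(r¹²s)| = |G| / |conj. class of r¹²s| = 38 / 19 = 2.
The 2 elements commuting with r¹²s are {e, r¹²s}.

Answer: {e, r¹²s}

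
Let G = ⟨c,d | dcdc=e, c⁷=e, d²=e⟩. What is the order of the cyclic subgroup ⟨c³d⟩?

|⟨c³d⟩| equals the order of c³d. Compute successive powers until reaching e:
  (c³d)¹ = c³d, (c³d)² = e.
The smallest positive k with (c³d)ᵏ = e is 2, so |⟨c³d⟩| = 2.

Answer: 2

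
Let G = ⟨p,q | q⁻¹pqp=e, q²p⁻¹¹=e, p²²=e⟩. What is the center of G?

An element z ∈ Z(G) iff z commutes with every generator.
For example p¹¹ is central: (p¹¹)·p = p¹² = p·(p¹¹); (p¹¹)·q = q⁻¹ = q·(p¹¹).
Whereas p ∉ Z(G) since p·q = pq ≠ p¹⁰q⁻¹ = q·p.
Checking each of the 44 elements this way gives Z(G) = {e, p¹¹}, of order 2.

Answer: {e, p¹¹}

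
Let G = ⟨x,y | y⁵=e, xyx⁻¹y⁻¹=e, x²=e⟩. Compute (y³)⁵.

Compute successive powers of (y³), reducing at each step:
  (y³)²: (y³) · y³ = y
  (y³)³: y · y³ = y⁴
  (y³)⁴: (y⁴) · y³ = y²
  (y³)⁵: (y²) · y³ = e

Answer: e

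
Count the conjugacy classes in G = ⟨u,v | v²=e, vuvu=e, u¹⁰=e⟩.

The conjugacy classes (representative and size) are:
  [e] (size 1), [u] (size 2), [u²] (size 2), [u³] (size 2), [u⁴] (size 2), [u⁵] (size 1), [u²v] (size 5), [u³v] (size 5).
Class equation: 1 + 2 + 2 + 2 + 2 + 1 + 5 + 5 = 20 = |G|. So G has 8 conjugacy classes.

Answer: 8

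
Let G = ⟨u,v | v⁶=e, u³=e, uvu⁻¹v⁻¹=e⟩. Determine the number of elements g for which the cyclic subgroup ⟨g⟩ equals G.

⟨g⟩ = G would require ord(g) = |G| = 18, but the maximum element order in G is 6 < 18. So G is not cyclic and no single element generates it: the count is 0.

Answer: 0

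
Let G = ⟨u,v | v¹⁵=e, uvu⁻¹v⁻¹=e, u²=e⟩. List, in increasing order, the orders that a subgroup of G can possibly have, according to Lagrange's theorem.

|G| = 30 = 2 · 3 · 5. By Lagrange's theorem the order of any subgroup divides 30; the divisors of 30 are 1, 2, 3, 5, 6, 10, 15, 30.

Answer: 1, 2, 3, 5, 6, 10, 15, 30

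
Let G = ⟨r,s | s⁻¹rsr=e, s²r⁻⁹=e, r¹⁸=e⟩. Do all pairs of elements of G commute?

r·s = rs but s·r = r⁸s⁻¹, so r·s ≠ s·r and G is not abelian.

Answer: No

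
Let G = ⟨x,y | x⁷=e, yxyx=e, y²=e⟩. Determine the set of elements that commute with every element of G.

An element z ∈ Z(G) iff z commutes with every generator.
For example e is central: e·x = x = x·e; e·y = y = y·e.
Whereas x ∉ Z(G) since x·y = xy ≠ x⁶y = y·x.
Checking each of the 14 elements this way gives Z(G) = {e}, of order 1.

Answer: {e}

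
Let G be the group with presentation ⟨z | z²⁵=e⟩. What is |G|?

G is generated by a single element, so G is cyclic. The relator gives z²⁵ = e and no smaller power is forced to be e, so the 25 powers {e, z, z², z³, z⁴, z⁵, z⁶, z⁷, z⁸, z⁹, z²², z²³, z²¹, z²⁰, z²⁴, z¹², z¹³, z¹¹, z¹⁰, z¹⁴, z¹⁵, z¹⁶, z¹⁷, z¹⁸, z¹⁹} are distinct. Hence |G| = 25.

Answer: 25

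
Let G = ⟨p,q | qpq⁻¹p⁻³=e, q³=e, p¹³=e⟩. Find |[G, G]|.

G' = [G, G] is generated by all commutators. The generator-pair commutators are: [p, q] = p¹¹.
The subgroup they normally generate is {e, p, p², p³, p⁴, p⁵, p⁶, p⁷, p⁸, p⁹, p¹⁰, p¹¹, p¹²}, of order 13.
Check: |G/G'| = 39/13 = 3 is the order of the abelianisation.

Answer: 13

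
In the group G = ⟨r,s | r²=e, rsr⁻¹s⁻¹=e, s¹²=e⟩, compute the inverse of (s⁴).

The order of (s⁴) is 3 (smallest k with (s⁴)ᵏ = e), so (s⁴)⁻¹ = (s⁴)² = s⁸.
Check: (s⁴) · (s⁸) → (s⁴) · s⁸ = e, giving e as required.

Answer: s⁸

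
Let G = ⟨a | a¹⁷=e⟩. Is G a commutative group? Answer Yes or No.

G has a single generator, so G is cyclic and hence abelian.

Answer: Yes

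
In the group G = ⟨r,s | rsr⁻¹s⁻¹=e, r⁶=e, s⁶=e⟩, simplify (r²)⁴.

Compute successive powers of (r²), reducing at each step:
  (r²)²: (r²) · r² = r⁴
  (r²)³: (r⁴) · r² = e
  (r²)⁴: e · r² = r²

Answer: r²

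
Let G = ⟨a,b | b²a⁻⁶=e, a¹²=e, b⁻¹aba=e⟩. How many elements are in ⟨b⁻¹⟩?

|⟨b⁻¹⟩| equals the order of b⁻¹. Compute successive powers until reaching e:
  (b⁻¹)¹ = b⁻¹, (b⁻¹)² = a⁶, (b⁻¹)³ = b, (b⁻¹)⁴ = e.
The smallest positive k with (b⁻¹)ᵏ = e is 4, so |⟨b⁻¹⟩| = 4.

Answer: 4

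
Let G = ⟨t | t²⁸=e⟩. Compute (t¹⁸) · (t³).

Compute (t¹⁸) · (t³) by multiplying left to right and reducing via the relations at each step:
  (t¹⁸) · t³ = t²¹

Answer: t²¹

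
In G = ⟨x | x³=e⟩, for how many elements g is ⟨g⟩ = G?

G is cyclic of order 3. An element generates G iff its order is 3, and a cyclic group of order 3 has exactly φ(3) = 2 such elements.

Answer: 2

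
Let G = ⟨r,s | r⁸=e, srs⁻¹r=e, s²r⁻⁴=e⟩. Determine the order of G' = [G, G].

G' = [G, G] is generated by all commutators. The generator-pair commutators are: [r, s] = r².
The subgroup they normally generate is {e, r², r⁴, r⁶}, of order 4.
Check: |G/G'| = 16/4 = 4 is the order of the abelianisation.

Answer: 4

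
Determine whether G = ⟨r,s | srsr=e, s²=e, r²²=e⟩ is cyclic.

Every cyclic group is abelian. But r·s = rs while s·r = r²¹s, so r·s ≠ s·r and G is not abelian. Hence G is not cyclic.

Answer: No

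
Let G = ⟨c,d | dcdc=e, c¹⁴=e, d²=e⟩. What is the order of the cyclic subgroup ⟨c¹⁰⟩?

|⟨c¹⁰⟩| equals the order of c¹⁰. Compute successive powers until reaching e:
  (c¹⁰)¹ = c¹⁰, (c¹⁰)² = c⁶, (c¹⁰)³ = c², (c¹⁰)⁴ = c¹², (c¹⁰)⁵ = c⁸, (c¹⁰)⁶ = c⁴, (c¹⁰)⁷ = e.
The smallest positive k with (c¹⁰)ᵏ = e is 7, so |⟨c¹⁰⟩| = 7.

Answer: 7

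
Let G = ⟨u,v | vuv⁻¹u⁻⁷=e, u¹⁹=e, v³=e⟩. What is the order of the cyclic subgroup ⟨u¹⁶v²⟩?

|⟨u¹⁶v²⟩| equals the order of u¹⁶v². Compute successive powers until reaching e:
  (u¹⁶v²)¹ = u¹⁶v², (u¹⁶v²)² = u²v, (u¹⁶v²)³ = e.
The smallest positive k with (u¹⁶v²)ᵏ = e is 3, so |⟨u¹⁶v²⟩| = 3.

Answer: 3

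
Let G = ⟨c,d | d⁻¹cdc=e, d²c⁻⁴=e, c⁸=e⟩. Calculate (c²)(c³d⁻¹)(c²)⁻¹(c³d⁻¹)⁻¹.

[(c²), (c³d⁻¹)] = (c²)·(c³d⁻¹)·(c²)⁻¹·(c³d⁻¹)⁻¹.
  (c²) · (c³d⁻¹) = cd
  (cd) · (c⁶) = c³d
  (c³d) · (c³d) = c⁴

Answer: c⁴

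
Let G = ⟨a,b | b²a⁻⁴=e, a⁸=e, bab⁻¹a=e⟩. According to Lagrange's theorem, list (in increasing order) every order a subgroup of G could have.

|G| = 16 = 2⁴. By Lagrange's theorem the order of any subgroup divides 16; the divisors of 16 are 1, 2, 4, 8, 16.

Answer: 1, 2, 4, 8, 16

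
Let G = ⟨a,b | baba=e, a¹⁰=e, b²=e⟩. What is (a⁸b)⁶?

Compute successive powers of (a⁸b), reducing at each step:
  (a⁸b)²: (a⁸b) · a⁸ = b;   b · b = e
  (a⁸b)³: e · a⁸ = a⁸;   (a⁸) · b = a⁸b
  (a⁸b)⁴: (a⁸b) · a⁸ = b;   b · b = e
  (a⁸b)⁵: e · a⁸ = a⁸;   (a⁸) · b = a⁸b
  (a⁸b)⁶: (a⁸b) · a⁸ = b;   b · b = e

Answer: e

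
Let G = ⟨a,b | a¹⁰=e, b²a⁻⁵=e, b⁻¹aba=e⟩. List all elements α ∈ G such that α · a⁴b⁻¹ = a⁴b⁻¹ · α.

⟨a⁴b⁻¹⟩ ⊆ C_G(a⁴b⁻¹) since powers of a⁴b⁻¹ commute with a⁴b⁻¹; so |C_G(a⁴b⁻¹)| ≥ |⟨a⁴b⁻¹⟩| = 4.
By orbit–stabilizer, |C_G(a⁴b⁻¹)| = |G| / |conj. class of a⁴b⁻¹| = 20 / 5 = 4.
The 4 elements commuting with a⁴b⁻¹ are {e, a⁵, a⁴b, a⁴b⁻¹}.

Answer: {e, a⁵, a⁴b, a⁴b⁻¹}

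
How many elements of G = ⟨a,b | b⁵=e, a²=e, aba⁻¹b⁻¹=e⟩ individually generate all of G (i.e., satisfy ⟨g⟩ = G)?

G is cyclic of order 10. An element generates G iff its order is 10, and a cyclic group of order 10 has exactly φ(10) = 4 such elements.

Answer: 4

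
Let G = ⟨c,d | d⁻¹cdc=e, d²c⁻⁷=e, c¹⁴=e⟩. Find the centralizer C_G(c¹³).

⟨c¹³⟩ ⊆ C_G(c¹³) since powers of c¹³ commute with c¹³; so |C_G(c¹³)| ≥ |⟨c¹³⟩| = 14.
By orbit–stabilizer, |C_G(c¹³)| = |G| / |conj. class of c¹³| = 28 / 2 = 14.
The 14 elements commuting with c¹³ are {e, c, c², c³, c⁴, c⁵, c⁶, c⁷, c⁸, c⁹, c¹⁰, c¹¹, c¹², c¹³}.

Answer: {e, c, c², c³, c⁴, c⁵, c⁶, c⁷, c⁸, c⁹, c¹⁰, c¹¹, c¹², c¹³}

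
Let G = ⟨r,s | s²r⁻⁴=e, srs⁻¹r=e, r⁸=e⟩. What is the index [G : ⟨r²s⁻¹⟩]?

First find ord(r²s⁻¹) by computing successive powers:
  (r²s⁻¹)¹ = r²s⁻¹, (r²s⁻¹)² = r⁴, (r²s⁻¹)³ = r²s, (r²s⁻¹)⁴ = e.
So |⟨r²s⁻¹⟩| = ord(r²s⁻¹) = 4. With |G| = 16, by Lagrange [G : ⟨r²s⁻¹⟩] = 16/4 = 4.

Answer: 4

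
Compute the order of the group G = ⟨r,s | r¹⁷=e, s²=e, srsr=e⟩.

Enumerate words in the generators, reducing via the relations: the distinct elements are
  {e, r, s, rs, r², r³, r⁴, r⁵, r⁶, r⁷, r⁸, r⁹, r²s, r³s, r¹², r¹³, r¹¹, r¹⁰, r¹⁴, r¹⁵, r¹⁶, r⁴s, r⁵s, r⁶s, r⁷s, r⁸s, r⁹s, r¹²s, r¹³s, r¹¹s, r¹⁰s, r¹⁴s, r¹⁵s, r¹⁶s}.
No further products give new elements, so |G| = 34.

Answer: 34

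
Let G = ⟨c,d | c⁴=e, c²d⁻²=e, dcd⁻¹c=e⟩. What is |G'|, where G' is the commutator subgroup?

G' = [G, G] is generated by all commutators. The generator-pair commutators are: [c, d] = c².
The subgroup they normally generate is {e, c²}, of order 2.
Check: |G/G'| = 8/2 = 4 is the order of the abelianisation.

Answer: 2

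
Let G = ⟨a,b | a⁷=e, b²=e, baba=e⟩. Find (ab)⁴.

Compute successive powers of (ab), reducing at each step:
  (ab)²: (ab) · a = b;   b · b = e
  (ab)³: e · a = a;   a · b = ab
  (ab)⁴: (ab) · a = b;   b · b = e

Answer: e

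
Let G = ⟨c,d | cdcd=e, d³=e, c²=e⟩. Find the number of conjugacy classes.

The conjugacy classes (representative and size) are:
  [e] (size 1), [cd²] (size 3), [d²] (size 2).
Class equation: 1 + 3 + 2 = 6 = |G|. So G has 3 conjugacy classes.

Answer: 3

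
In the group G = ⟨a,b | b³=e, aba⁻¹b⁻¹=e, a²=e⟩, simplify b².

Compute successive powers of b, reducing at each step:
  b²: b · b = b²

Answer: b²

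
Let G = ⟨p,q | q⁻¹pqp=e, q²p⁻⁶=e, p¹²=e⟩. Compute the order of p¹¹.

Compute successive powers until reaching e:
  (p¹¹)¹ = p¹¹, (p¹¹)² = p¹⁰, (p¹¹)³ = p⁹, (p¹¹)⁴ = p⁸, (p¹¹)⁵ = p⁷, (p¹¹)⁶ = p⁶, (p¹¹)⁷ = p⁵, (p¹¹)⁸ = p⁴, (p¹¹)⁹ = p³, (p¹¹)¹⁰ = p², (p¹¹)¹¹ = p, (p¹¹)¹² = e.
The smallest positive k with (p¹¹)ᵏ = e is 12.

Answer: 12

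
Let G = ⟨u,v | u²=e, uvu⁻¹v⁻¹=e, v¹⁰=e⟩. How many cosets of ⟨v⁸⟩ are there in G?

First find ord(v⁸) by computing successive powers:
  (v⁸)¹ = v⁸, (v⁸)² = v⁶, (v⁸)³ = v⁴, (v⁸)⁴ = v², (v⁸)⁵ = e.
So |⟨v⁸⟩| = ord(v⁸) = 5. With |G| = 20, by Lagrange [G : ⟨v⁸⟩] = 20/5 = 4.

Answer: 4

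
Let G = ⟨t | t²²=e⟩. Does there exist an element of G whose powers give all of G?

|G| = 22. The element t has order 22 (its powers give 22 distinct elements), so ⟨t⟩ = G and G is cyclic.

Answer: Yes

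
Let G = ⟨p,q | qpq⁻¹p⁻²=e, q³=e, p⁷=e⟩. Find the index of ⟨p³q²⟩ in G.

First find ord(p³q²) by computing successive powers:
  (p³q²)¹ = p³q², (p³q²)² = pq, (p³q²)³ = e.
So |⟨p³q²⟩| = ord(p³q²) = 3. With |G| = 21, by Lagrange [G : ⟨p³q²⟩] = 21/3 = 7.

Answer: 7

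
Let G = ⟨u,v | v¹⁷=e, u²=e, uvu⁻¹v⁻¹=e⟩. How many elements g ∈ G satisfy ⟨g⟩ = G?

G is cyclic of order 34. An element generates G iff its order is 34, and a cyclic group of order 34 has exactly φ(34) = 16 such elements.

Answer: 16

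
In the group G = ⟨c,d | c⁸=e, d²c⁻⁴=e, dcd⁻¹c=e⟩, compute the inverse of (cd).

The order of (cd) is 4 (smallest k with (cd)ᵏ = e), so (cd)⁻¹ = (cd)³ = cd⁻¹.
Check: (cd) · (cd⁻¹) → (cd) · c = d;   d · d⁻¹ = e, giving e as required.

Answer: cd⁻¹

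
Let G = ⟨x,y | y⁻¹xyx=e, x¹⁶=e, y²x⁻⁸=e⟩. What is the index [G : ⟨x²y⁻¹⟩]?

First find ord(x²y⁻¹) by computing successive powers:
  (x²y⁻¹)¹ = x²y⁻¹, (x²y⁻¹)² = x⁸, (x²y⁻¹)³ = x²y, (x²y⁻¹)⁴ = e.
So |⟨x²y⁻¹⟩| = ord(x²y⁻¹) = 4. With |G| = 32, by Lagrange [G : ⟨x²y⁻¹⟩] = 32/4 = 8.

Answer: 8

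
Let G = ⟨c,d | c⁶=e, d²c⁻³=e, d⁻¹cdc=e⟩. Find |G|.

Enumerate words in the generators, reducing via the relations: the distinct elements are
  {c, d, e, cd, c², c³, c⁴, c⁵, c²d, d⁻¹, cd⁻¹, c²d⁻¹}.
No further products give new elements, so |G| = 12.

Answer: 12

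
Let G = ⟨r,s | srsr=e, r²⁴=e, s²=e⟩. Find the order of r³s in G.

Compute successive powers until reaching e:
  (r³s)¹ = r³s, (r³s)² = e.
The smallest positive k with (r³s)ᵏ = e is 2.

Answer: 2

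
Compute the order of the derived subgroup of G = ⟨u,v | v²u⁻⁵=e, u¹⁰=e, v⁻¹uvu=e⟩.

G' = [G, G] is generated by all commutators. The generator-pair commutators are: [u, v] = u².
The subgroup they normally generate is {e, u², u⁴, u⁶, u⁸}, of order 5.
Check: |G/G'| = 20/5 = 4 is the order of the abelianisation.

Answer: 5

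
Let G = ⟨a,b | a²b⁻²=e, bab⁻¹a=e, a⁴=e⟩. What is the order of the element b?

Compute successive powers until reaching e:
  b¹ = b, b² = a², b³ = b⁻¹, b⁴ = e.
The smallest positive k with bᵏ = e is 4.

Answer: 4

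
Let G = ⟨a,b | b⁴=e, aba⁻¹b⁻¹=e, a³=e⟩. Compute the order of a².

Compute successive powers until reaching e:
  (a²)¹ = a², (a²)² = a, (a²)³ = e.
The smallest positive k with (a²)ᵏ = e is 3.

Answer: 3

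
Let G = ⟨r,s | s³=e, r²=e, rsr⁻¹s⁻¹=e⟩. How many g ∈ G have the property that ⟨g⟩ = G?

G is cyclic of order 6. An element generates G iff its order is 6, and a cyclic group of order 6 has exactly φ(6) = 2 such elements.

Answer: 2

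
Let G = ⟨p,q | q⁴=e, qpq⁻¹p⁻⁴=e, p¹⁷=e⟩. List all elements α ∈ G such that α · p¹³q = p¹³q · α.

⟨p¹³q⟩ ⊆ C_G(p¹³q) since powers of p¹³q commute with p¹³q; so |C_G(p¹³q)| ≥ |⟨p¹³q⟩| = 4.
By orbit–stabilizer, |C_G(p¹³q)| = |G| / |conj. class of p¹³q| = 68 / 17 = 4.
The 4 elements commuting with p¹³q are {e, pq³, p¹³q, p¹⁴q²}.

Answer: {e, pq³, p¹³q, p¹⁴q²}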